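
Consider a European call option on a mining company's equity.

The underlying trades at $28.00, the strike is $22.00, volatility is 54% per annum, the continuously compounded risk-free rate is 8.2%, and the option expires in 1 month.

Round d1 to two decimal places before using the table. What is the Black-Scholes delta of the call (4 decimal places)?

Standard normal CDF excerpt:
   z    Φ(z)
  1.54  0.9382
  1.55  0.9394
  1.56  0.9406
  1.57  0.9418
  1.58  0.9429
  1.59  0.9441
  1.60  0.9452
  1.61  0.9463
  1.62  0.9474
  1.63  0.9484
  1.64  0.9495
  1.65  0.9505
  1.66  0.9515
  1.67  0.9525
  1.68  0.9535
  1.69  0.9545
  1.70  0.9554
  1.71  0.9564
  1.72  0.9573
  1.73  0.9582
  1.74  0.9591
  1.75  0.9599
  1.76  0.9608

0.9525

σ√T = 0.54·√0.08333 = 0.1559
d₁ = [ln(28/22) + (0.082 + 0.54²/2)·0.08333] / 0.1559 = [0.2412 + 0.0190] / 0.1559 = 1.6688 ≈ 1.67
N(d₁) = N(1.67) = 0.9525
Δ_call = N(d₁) = 0.9525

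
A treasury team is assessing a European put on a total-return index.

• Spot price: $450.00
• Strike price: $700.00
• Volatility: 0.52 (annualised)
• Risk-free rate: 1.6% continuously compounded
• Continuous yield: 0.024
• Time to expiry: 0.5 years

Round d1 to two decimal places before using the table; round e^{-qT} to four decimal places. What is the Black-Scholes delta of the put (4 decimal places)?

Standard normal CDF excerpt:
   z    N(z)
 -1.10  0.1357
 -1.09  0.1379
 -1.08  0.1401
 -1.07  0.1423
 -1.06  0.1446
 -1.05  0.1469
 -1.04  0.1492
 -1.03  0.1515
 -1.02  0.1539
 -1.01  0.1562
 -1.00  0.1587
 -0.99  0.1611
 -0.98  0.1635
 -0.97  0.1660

σ√T = 0.52·√0.5 = 0.3677
ln(S/K) + (r − q + σ²/2)T = ln(450/700) + (0.016 − 0.024 + 0.52²/2)·0.5 = -0.4418 + 0.0636 = -0.3782
d₁ = -0.3782 / 0.3677 = -1.0287 which rounds to -1.03
N(d₁) = N(-1.03) = 0.1515
Δ_put = exp(−qT)·(N(d₁) − 1) = 0.9881·(0.1515 − 1) = -0.8384

-0.8384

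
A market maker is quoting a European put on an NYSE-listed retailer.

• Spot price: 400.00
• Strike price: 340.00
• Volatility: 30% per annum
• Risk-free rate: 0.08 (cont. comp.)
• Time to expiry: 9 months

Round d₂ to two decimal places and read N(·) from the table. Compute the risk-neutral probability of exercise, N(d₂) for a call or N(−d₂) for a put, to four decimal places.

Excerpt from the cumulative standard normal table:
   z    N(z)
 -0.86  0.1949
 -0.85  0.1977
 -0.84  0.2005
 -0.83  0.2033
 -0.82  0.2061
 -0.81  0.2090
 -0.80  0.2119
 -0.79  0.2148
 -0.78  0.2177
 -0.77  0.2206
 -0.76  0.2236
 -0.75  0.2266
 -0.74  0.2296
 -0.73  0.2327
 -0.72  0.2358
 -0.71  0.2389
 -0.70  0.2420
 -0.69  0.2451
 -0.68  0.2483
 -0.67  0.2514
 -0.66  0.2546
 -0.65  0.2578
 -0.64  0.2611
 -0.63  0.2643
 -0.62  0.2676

σ√T = 0.3 × 0.8660 = 0.2598
d₁ = [ln(400/340) + (0.08 + ½·0.3²)·0.75] / (σ√T) = (0.1625 + 0.0938) / 0.2598 = 0.9864 → 0.99
d₂ = 0.9864 − 0.2598 = 0.7266 → 0.73
Risk-neutral Pr[S_T < K] = N(−d₂) = N(-0.73) = 0.2327

0.2327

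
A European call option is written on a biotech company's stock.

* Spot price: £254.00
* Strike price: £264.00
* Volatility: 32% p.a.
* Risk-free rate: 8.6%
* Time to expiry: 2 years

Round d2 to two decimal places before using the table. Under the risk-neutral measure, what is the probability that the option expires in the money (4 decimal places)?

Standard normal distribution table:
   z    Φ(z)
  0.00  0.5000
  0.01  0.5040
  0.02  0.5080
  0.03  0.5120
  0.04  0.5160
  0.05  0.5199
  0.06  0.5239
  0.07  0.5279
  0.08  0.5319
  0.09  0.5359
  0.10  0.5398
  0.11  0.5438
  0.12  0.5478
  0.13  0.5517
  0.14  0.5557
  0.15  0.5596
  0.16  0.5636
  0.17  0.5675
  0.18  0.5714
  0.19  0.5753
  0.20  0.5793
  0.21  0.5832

0.5279

T = 2;  σ√T = 0.4525
d₁ = [ln(254/264) + (0.086 + 0.32²/2)·2] / 0.4525 = [-0.0386 + 0.2744] / 0.4525 = 0.5210 ⇒ 0.52
d₂ = d₁ − σ√T = 0.5210 − 0.4525 = 0.0685 ⇒ 0.07
Risk-neutral Pr[S_T > K] = N(d₂) = N(0.07) = 0.5279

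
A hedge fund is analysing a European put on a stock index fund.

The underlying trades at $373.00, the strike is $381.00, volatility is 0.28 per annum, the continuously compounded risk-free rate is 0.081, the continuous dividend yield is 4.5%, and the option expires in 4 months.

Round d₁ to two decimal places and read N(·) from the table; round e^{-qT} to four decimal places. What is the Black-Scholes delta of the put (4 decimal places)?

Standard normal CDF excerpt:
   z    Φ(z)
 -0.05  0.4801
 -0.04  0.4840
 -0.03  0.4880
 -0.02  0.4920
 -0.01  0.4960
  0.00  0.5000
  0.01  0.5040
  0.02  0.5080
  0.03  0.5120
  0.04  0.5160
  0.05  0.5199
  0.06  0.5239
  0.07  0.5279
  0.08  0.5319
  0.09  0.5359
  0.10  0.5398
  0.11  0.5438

σ√T = 0.28 × 0.5774 = 0.1617
d₁ = [ln(373/381) + (0.081 − 0.045 + 0.28²/2)·0.3333] / 0.1617 = [-0.0212 + 0.0251] / 0.1617 = 0.0238 ⇒ 0.02
N(d₁) = N(0.02) = 0.5080
Δ_put = e^(−qT)·(N(d₁) − 1) = 0.9851·(0.5080 − 1) = -0.4847

-0.4847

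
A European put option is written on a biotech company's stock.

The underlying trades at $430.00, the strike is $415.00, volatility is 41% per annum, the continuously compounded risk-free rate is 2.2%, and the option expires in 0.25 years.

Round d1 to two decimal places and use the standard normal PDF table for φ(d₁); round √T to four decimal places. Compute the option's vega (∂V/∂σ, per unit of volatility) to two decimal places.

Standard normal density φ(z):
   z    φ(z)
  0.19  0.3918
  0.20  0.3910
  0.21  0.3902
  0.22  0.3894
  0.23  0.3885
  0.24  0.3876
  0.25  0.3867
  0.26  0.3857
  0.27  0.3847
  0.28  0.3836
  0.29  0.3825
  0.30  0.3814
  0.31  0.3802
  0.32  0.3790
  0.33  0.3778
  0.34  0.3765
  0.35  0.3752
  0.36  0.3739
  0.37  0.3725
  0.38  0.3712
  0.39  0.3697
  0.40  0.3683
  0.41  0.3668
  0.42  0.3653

σ√T = 0.41 × 0.5000 = 0.2050
ln(S/K) + (r + σ²/2)T = ln(430/415) + (0.022 + 0.41²/2)·0.25 = 0.0355 + 0.0265 = 0.0620
d₁ = 0.0620 / 0.2050 = 0.3025 ⇒ 0.30
√T = √0.25 = 0.5000
φ(d₁) = φ(0.30) = 0.3814
vega = S·φ(d₁)·√T = 430·0.3814·0.5000 = 82.0010
(Vega is the same for a European call and put with the same parameters.)

82.00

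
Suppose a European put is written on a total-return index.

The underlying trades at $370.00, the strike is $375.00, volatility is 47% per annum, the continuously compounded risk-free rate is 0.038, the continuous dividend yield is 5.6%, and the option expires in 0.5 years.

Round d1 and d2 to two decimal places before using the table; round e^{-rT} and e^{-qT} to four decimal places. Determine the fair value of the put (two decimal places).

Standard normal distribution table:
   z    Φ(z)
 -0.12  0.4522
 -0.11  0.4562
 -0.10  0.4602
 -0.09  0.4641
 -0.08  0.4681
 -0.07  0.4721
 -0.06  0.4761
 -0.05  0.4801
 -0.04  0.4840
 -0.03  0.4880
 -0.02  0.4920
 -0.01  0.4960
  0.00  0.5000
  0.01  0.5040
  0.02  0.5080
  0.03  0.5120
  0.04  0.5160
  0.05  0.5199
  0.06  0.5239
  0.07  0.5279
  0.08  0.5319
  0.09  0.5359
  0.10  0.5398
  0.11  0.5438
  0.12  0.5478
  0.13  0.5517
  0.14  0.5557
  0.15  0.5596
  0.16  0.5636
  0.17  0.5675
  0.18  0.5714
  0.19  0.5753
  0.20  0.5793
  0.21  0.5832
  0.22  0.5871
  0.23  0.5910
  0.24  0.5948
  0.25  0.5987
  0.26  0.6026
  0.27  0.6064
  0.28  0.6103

$51.88

σ√T = 0.47·√0.5 = 0.3323
d₁ = [ln(370/375) + (0.038 − 0.056 + 0.47²/2)·0.5] / 0.3323 = [-0.0134 + 0.0462] / 0.3323 = 0.0987 which rounds to 0.10
d₂ = d₁ − σ√T = 0.0987 − 0.3323 = -0.2336 which rounds to -0.23
e^(−qT) = e^(−0.056·0.5) = 0.9724;  e^(−rT) = e^(−0.038·0.5) = 0.9812
N(−d₂) = N(0.23) = 0.5910;  N(−d₁) = N(-0.10) = 0.4602
P = 375·0.9812·0.5910 − 370·0.9724·0.4602 = 217.4584 − 165.5744 = 51.8840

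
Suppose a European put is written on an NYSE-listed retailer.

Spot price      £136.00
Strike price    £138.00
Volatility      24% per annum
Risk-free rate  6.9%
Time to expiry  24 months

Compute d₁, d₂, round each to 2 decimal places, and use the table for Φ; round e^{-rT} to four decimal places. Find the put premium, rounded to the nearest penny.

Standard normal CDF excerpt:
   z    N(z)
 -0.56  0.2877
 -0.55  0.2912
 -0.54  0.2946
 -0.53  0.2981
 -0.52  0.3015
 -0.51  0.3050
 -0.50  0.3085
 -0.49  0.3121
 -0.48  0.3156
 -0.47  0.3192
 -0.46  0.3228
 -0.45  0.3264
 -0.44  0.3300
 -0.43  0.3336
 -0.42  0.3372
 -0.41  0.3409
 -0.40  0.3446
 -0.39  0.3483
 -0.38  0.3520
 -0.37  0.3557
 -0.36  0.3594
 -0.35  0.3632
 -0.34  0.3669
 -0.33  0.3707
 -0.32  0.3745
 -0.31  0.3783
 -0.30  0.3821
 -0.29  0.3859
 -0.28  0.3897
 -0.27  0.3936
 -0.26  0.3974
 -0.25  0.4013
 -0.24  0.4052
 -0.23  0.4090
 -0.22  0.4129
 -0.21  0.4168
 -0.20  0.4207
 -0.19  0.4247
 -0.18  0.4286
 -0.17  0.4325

£10.51

σ√T = 0.24·√2 = 0.3394
d₁ = [ln(136/138) + (0.069 + 0.24²/2)·2] / 0.3394 = [-0.0146 + 0.1956] / 0.3394 = 0.5333 → 0.53
d₂ = d₁ − σ√T = 0.5333 − 0.3394 = 0.1939 → 0.19
e^(−rT) = e^(−0.069·2) = 0.8711
N(−d₂) = N(-0.19) = 0.4247;  N(−d₁) = N(-0.53) = 0.2981
P = 138·0.8711·0.4247 − 136·0.2981 = 51.0540 − 40.5416 = 10.5124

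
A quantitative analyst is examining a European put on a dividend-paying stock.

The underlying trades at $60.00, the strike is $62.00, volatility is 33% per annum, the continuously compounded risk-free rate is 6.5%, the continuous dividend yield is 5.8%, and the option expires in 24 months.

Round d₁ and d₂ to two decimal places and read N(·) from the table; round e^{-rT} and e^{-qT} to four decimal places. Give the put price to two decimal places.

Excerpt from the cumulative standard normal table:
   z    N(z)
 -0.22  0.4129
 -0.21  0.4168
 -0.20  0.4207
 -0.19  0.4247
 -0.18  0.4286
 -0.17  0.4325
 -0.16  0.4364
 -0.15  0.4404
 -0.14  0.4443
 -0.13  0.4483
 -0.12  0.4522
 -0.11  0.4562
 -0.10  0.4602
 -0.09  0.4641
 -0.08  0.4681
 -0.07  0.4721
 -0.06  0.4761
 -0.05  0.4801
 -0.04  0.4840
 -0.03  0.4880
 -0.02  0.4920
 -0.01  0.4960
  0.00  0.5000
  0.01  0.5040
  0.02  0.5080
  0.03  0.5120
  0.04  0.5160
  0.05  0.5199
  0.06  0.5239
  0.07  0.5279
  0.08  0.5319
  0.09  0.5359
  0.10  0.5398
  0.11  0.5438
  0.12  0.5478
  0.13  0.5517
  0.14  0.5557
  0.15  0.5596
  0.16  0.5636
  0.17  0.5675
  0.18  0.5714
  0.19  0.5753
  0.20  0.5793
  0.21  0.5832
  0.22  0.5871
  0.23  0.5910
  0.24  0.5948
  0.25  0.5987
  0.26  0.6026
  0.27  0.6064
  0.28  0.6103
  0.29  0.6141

$10.32

σ√T = 0.33·√2 = 0.4667
d₁ = [ln(60/62) + (0.065 − 0.058 + 0.33²/2)·2] / 0.4667 = [-0.0328 + 0.1229] / 0.4667 = 0.1931 ⇒ 0.19
d₂ = d₁ − σ√T = 0.1931 − 0.4667 = -0.2736 ⇒ -0.27
e^(−qT) = e^(−0.058·2) = 0.8905;  e^(−rT) = e^(−0.065·2) = 0.8781
P = 62·0.8781·N(0.27) − 60·0.8905·N(-0.19) = 62·0.8781·0.6064 − 60·0.8905·0.4247 = 33.0138 − 22.6917 = 10.3220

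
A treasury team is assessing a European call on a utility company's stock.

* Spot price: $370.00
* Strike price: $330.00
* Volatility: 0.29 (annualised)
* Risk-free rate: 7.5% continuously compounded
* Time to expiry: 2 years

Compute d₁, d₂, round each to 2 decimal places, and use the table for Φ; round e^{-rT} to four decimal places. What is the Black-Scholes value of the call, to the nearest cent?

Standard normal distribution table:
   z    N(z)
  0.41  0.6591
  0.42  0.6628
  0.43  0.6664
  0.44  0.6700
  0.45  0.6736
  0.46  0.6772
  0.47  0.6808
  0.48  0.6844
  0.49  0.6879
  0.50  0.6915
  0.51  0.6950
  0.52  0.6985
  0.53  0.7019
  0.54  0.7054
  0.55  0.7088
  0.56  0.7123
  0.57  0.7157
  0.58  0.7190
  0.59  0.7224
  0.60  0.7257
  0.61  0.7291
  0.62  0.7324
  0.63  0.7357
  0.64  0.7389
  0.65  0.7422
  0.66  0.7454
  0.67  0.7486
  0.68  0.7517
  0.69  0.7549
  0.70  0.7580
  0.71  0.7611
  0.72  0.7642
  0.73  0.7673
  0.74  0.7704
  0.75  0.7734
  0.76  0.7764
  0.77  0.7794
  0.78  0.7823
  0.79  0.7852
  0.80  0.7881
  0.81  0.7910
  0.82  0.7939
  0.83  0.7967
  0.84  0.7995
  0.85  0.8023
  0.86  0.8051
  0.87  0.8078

σ√T = 0.29 × 1.4142 = 0.4101
d₁ = [ln(370/330) + (0.075 + 0.29²/2)·2] / 0.4101 = [0.1144 + 0.2341] / 0.4101 = 0.8498 ≈ 0.85
d₂ = d₁ − σ√T = 0.8498 − 0.4101 = 0.4397 ≈ 0.44
exp(−rT) = exp(−0.075·2) = 0.8607
N(d₁) = N(0.85) = 0.8023;  N(d₂) = N(0.44) = 0.6700
C = 370·0.8023 − 330·0.8607·0.6700 = 296.8510 − 190.3008 = 106.5502

$106.55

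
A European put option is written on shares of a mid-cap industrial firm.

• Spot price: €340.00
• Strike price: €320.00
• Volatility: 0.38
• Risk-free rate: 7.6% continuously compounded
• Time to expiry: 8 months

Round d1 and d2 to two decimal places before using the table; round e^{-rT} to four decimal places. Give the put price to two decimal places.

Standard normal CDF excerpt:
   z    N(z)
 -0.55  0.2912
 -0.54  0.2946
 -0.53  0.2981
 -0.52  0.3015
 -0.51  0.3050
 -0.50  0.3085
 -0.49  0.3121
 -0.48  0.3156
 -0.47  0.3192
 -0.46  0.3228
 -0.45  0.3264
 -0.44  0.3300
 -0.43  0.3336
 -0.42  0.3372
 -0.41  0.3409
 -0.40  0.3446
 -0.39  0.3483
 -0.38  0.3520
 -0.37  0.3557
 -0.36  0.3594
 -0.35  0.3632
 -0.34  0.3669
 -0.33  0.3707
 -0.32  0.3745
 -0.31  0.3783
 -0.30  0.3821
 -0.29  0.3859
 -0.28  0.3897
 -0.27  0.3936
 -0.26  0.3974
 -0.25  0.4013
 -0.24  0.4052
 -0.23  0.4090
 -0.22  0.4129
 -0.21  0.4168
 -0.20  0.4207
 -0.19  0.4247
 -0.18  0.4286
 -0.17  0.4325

€24.27

σ√T = 0.38·√0.6667 = 0.3103
ln(S/K) + (r + σ²/2)T = ln(340/320) + (0.076 + 0.38²/2)·0.6667 = 0.0606 + 0.0988 = 0.1594
d₁ = 0.1594 / 0.3103 = 0.5138 which rounds to 0.51
d₂ = d₁ − σ√T = 0.5138 − 0.3103 = 0.2036 which rounds to 0.20
e^(−rT) = e^(−0.076·0.6667) = 0.9506
N(−d₂) = N(-0.20) = 0.4207;  N(−d₁) = N(-0.51) = 0.3050
P = 320·0.9506·0.4207 − 340·0.3050 = 127.9736 − 103.7000 = 24.2736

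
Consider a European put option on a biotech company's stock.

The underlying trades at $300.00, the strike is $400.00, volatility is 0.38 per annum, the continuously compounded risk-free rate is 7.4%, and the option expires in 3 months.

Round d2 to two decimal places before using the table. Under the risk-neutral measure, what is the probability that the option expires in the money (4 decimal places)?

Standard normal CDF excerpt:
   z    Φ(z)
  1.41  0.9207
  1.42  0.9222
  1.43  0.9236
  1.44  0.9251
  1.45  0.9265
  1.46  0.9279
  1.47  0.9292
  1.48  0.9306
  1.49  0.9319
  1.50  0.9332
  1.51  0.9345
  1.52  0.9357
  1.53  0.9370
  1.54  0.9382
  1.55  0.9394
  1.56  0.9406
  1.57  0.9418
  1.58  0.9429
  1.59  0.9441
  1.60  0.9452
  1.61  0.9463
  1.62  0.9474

σ√T = 0.38·√0.25 = 0.1900
d₁ = [ln(300/400) + (0.074 + 0.38²/2)·0.25] / 0.1900 = [-0.2877 + 0.0365] / 0.1900 = -1.3217 ≈ -1.32
d₂ = d₁ − σ√T = -1.3217 − 0.1900 = -1.5117 ≈ -1.51
Risk-neutral Pr[S_T < K] = N(−d₂) = N(1.51) = 0.9345

0.9345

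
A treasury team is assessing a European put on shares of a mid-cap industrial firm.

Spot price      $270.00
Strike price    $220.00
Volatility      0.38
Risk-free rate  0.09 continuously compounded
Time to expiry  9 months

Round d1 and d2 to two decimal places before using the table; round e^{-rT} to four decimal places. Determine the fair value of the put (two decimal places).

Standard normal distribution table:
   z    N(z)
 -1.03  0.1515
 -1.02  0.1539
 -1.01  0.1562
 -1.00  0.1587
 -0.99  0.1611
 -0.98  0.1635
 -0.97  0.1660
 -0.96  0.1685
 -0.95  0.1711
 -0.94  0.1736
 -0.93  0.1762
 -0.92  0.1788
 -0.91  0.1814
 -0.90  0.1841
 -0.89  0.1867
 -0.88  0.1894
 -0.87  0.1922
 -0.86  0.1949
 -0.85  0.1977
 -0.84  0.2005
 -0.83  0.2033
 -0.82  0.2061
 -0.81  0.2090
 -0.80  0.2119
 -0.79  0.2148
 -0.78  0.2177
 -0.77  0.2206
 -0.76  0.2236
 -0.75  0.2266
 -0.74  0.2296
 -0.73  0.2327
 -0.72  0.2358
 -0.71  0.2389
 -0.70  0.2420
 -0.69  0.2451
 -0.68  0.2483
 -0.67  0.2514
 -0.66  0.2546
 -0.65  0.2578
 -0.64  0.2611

$8.86

T = 0.75;  σ√T = 0.3291
ln(S/K) + (r + σ²/2)T = ln(270/220) + (0.09 + 0.38²/2)·0.75 = 0.2048 + 0.1217 = 0.3264
d₁ = 0.3264 / 0.3291 = 0.9920 → 0.99
d₂ = d₁ − σ√T = 0.9920 − 0.3291 = 0.6629 → 0.66
exp(−rT) = exp(−0.09·0.75) = 0.9347
N(−d₂) = N(-0.66) = 0.2546;  N(−d₁) = N(-0.99) = 0.1611
P = 220·0.9347·0.2546 − 270·0.1611 = 52.3544 − 43.4970 = 8.8574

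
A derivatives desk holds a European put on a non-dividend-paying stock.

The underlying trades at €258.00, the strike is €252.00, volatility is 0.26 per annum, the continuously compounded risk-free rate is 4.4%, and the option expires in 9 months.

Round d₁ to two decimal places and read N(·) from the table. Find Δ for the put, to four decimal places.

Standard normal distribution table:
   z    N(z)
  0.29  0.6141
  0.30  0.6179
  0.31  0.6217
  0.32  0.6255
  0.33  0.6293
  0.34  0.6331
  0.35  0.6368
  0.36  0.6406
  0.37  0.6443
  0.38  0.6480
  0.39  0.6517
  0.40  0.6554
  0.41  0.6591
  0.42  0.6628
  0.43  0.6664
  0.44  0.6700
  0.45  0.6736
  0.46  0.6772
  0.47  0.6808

-0.3594

σ√T = 0.26 × 0.8660 = 0.2252
d₁ = [ln(258/252) + (0.044 + 0.26²/2)·0.75] / 0.2252 = [0.0235 + 0.0584] / 0.2252 = 0.3636 ⇒ 0.36
N(d₁) = N(0.36) = 0.6406
Δ_put = N(d₁) − 1 = 0.6406 − 1 = -0.3594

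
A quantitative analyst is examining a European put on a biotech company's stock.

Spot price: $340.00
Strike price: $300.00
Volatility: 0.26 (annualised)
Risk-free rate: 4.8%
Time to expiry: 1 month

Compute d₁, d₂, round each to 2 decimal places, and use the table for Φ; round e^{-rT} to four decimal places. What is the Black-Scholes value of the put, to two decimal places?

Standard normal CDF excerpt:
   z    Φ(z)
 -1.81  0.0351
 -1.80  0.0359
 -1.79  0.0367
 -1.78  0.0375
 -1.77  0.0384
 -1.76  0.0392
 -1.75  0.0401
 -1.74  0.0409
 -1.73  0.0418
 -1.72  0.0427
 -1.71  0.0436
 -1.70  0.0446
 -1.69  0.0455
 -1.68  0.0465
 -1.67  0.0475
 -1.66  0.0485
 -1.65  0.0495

T = 0.08333;  σ√T = 0.0751
d₁ = [ln(340/300) + (0.048 + ½·0.26²)·0.08333] / (σ√T) = (0.1252 + 0.0068) / 0.0751 = 1.7584 ⇒ 1.76
d₂ = 1.7584 − 0.0751 = 1.6834 ⇒ 1.68
exp(−rT) = exp(−0.048·0.08333) = 0.9960
P = 300·0.9960·N(-1.68) − 340·N(-1.76) = 300·0.9960·0.0465 − 340·0.0392 = 13.8942 − 13.3280 = 0.5662

$0.57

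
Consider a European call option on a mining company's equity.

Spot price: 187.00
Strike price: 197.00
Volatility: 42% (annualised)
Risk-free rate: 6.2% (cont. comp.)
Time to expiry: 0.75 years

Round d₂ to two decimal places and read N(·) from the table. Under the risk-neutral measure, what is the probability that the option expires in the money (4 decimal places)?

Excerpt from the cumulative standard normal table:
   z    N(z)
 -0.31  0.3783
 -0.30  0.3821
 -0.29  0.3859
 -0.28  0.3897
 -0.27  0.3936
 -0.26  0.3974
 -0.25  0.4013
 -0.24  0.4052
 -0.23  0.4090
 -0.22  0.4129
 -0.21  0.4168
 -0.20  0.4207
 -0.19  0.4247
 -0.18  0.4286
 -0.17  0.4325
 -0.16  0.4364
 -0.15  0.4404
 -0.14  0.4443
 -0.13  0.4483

0.4207

σ√T = 0.42 × 0.8660 = 0.3637
d₁ = [ln(187/197) + (0.062 + 0.42²/2)·0.75] / 0.3637 = [-0.0521 + 0.1127] / 0.3637 = 0.1665 → 0.17
d₂ = d₁ − σ√T = 0.1665 − 0.3637 = -0.1972 → -0.20
Risk-neutral Pr[S_T > K] = N(d₂) = N(-0.20) = 0.4207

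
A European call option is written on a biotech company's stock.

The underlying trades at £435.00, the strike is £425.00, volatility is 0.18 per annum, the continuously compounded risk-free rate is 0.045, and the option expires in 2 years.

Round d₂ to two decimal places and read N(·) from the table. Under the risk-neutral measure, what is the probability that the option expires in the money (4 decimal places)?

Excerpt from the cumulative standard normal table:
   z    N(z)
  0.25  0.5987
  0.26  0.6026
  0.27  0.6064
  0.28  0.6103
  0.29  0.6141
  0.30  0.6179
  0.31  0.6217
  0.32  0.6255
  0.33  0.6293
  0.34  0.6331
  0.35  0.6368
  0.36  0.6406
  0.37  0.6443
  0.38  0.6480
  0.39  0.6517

σ√T = 0.18·√2 = 0.2546
d₁ = [ln(435/425) + (0.045 + ½·0.18²)·2] / (σ√T) = (0.0233 + 0.1224) / 0.2546 = 0.5722 ⇒ 0.57
d₂ = 0.5722 − 0.2546 = 0.3176 ⇒ 0.32
Risk-neutral Pr[S_T > K] = N(d₂) = N(0.32) = 0.6255

0.6255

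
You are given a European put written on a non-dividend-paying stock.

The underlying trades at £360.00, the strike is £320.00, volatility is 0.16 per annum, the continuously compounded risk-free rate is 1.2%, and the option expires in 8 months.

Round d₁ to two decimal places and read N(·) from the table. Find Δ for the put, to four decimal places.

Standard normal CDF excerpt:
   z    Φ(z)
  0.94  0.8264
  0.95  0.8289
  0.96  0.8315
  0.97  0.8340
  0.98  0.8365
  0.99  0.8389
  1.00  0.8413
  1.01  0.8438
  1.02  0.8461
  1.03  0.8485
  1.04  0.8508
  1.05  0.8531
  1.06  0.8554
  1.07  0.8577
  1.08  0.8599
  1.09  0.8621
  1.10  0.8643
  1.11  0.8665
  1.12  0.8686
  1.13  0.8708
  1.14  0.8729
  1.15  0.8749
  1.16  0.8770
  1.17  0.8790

σ√T = 0.16·√0.6667 = 0.1306
d₁ = [ln(360/320) + (0.012 + 0.16²/2)·0.6667] / 0.1306 = [0.1178 + 0.0165] / 0.1306 = 1.0281 ≈ 1.03
N(d₁) = N(1.03) = 0.8485
Δ_put = N(d₁) − 1 = 0.8485 − 1 = -0.1515

-0.1515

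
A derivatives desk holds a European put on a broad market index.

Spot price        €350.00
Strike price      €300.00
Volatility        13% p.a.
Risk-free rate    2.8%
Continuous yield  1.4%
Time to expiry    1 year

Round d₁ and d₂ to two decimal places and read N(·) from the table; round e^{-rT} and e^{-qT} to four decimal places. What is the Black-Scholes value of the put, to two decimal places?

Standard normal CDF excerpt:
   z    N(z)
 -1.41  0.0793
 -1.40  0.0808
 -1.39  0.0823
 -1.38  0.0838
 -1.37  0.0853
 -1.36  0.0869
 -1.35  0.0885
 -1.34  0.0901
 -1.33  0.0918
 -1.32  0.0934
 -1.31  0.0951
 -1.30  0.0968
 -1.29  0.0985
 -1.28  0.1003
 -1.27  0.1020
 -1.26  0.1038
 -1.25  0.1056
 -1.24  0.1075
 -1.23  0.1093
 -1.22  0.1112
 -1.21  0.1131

σ√T = 0.13 × 1.0000 = 0.1300
d₁ = [ln(350/300) + (0.028 − 0.014 + 0.13²/2)·1] / 0.1300 = [0.1542 + 0.0225] / 0.1300 = 1.3585 → 1.36
d₂ = d₁ − σ√T = 1.3585 − 0.1300 = 1.2285 → 1.23
e^(−qT) = e^(−0.014·1) = 0.9861;  e^(−rT) = e^(−0.028·1) = 0.9724
N(−d₂) = N(-1.23) = 0.1093;  N(−d₁) = N(-1.36) = 0.0869
P = 300·0.9724·0.1093 − 350·0.9861·0.0869 = 31.8850 − 29.9922 = 1.8928

€1.89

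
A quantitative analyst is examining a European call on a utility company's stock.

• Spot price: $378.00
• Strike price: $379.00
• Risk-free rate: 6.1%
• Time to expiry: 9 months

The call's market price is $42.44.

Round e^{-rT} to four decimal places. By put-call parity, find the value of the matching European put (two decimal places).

exp(−rT) = exp(−0.061·0.75) = 0.9553
Put-call parity: C − P = S − K·e^(−rT) = 378 − 379·0.9553 = 378 − 362.0587 = 15.9413
P = C − (C − P) = 42.44 − (15.9413) = 26.4987

$26.50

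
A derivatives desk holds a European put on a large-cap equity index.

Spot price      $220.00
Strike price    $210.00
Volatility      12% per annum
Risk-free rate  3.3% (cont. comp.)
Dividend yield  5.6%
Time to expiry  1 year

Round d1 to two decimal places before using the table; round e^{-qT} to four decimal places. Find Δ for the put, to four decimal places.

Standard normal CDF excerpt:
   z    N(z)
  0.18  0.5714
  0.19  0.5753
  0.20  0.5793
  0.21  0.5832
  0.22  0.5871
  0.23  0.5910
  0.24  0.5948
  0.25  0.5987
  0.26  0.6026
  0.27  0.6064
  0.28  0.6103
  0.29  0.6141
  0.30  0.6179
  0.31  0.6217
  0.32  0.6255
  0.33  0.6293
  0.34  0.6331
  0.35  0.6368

T = 1;  σ√T = 0.1200
d₁ = [ln(220/210) + (0.033 − 0.056 + 0.12²/2)·1] / 0.1200 = [0.0465 − 0.0158] / 0.1200 = 0.2560 which rounds to 0.26
N(d₁) = N(0.26) = 0.6026
Δ_put = exp(−qT)·(N(d₁) − 1) = 0.9455·(0.6026 − 1) = -0.3757

-0.3757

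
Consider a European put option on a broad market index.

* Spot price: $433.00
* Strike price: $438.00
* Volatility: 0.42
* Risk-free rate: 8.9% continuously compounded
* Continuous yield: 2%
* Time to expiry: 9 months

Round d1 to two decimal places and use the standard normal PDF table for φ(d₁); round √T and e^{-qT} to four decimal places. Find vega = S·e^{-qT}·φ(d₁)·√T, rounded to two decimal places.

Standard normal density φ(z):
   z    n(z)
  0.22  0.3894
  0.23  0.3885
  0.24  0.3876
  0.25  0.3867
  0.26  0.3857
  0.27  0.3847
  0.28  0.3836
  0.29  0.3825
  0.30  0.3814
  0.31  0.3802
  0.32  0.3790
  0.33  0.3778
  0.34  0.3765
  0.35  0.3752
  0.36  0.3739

141.29

T = 0.75;  σ√T = 0.3637
d₁ = [ln(433/438) + (0.089 − 0.02 + 0.42²/2)·0.75] / 0.3637 = [-0.0115 + 0.1179] / 0.3637 = 0.2926 ≈ 0.29
√T = √0.75 = 0.8660
φ(d₁) = φ(0.29) = 0.3825
exp(−qT) = exp(−0.02·0.75) = 0.9851
vega = S·exp(−qT)·φ(d₁)·√T = 433·0.9851·0.3825·0.8660 = 141.2920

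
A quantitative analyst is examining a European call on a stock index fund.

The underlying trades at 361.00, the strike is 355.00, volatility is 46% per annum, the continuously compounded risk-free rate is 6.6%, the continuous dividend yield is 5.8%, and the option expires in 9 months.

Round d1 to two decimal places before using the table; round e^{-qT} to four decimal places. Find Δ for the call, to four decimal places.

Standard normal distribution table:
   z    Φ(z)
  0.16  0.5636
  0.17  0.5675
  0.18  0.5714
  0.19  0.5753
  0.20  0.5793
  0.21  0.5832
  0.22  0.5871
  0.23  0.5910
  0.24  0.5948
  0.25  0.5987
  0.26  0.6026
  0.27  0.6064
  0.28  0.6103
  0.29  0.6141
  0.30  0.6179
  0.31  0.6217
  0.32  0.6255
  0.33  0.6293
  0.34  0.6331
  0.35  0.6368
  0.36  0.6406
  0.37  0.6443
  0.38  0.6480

0.5769

σ√T = 0.46·√0.75 = 0.3984
d₁ = [ln(361/355) + (0.066 − 0.058 + ½·0.46²)·0.75] / (σ√T) = (0.0168 + 0.0854) / 0.3984 = 0.2563 → 0.26
N(d₁) = N(0.26) = 0.6026
Δ_call = e^(−qT)·N(d₁) = 0.9574·0.6026 = 0.5769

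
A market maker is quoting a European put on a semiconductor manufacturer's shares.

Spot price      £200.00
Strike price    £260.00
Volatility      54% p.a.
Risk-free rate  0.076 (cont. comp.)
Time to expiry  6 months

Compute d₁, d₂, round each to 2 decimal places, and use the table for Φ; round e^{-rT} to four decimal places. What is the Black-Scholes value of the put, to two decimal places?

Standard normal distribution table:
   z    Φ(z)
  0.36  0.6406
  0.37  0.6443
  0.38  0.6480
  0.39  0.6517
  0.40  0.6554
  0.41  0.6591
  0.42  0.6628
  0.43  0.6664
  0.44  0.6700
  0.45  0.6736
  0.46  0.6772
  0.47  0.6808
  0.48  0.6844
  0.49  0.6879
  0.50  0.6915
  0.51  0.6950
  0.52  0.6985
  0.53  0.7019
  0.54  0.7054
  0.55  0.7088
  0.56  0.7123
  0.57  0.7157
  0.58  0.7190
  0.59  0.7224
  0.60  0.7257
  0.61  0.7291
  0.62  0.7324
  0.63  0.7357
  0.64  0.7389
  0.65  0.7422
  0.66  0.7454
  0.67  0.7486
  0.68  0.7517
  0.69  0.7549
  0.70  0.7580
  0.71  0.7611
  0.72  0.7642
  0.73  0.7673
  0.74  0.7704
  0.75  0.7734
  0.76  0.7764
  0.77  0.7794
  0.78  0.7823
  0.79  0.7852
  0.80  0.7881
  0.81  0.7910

£64.73

T = 0.5;  σ√T = 0.3818
d₁ = [ln(200/260) + (0.076 + 0.54²/2)·0.5] / 0.3818 = [-0.2624 + 0.1109] / 0.3818 = -0.3967 ⇒ -0.40
d₂ = d₁ − σ√T = -0.3967 − 0.3818 = -0.7785 ⇒ -0.78
exp(−rT) = exp(−0.076·0.5) = 0.9627
N(−d₂) = N(0.78) = 0.7823;  N(−d₁) = N(0.40) = 0.6554
P = 260·0.9627·0.7823 − 200·0.6554 = 195.8113 − 131.0800 = 64.7313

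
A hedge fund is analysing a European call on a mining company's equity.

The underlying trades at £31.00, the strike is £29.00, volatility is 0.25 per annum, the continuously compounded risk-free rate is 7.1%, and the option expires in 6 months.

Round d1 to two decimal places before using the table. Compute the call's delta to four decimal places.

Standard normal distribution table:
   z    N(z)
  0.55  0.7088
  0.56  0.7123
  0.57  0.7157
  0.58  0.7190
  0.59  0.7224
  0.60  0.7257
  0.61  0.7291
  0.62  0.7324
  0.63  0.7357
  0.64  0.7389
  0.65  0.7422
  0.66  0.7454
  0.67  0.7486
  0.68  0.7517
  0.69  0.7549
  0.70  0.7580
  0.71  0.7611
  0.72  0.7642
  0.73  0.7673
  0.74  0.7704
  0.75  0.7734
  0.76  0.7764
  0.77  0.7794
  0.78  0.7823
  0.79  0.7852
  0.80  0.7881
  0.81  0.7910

0.7486

σ√T = 0.25·√0.5 = 0.1768
d₁ = [ln(31/29) + (0.071 + 0.25²/2)·0.5] / 0.1768 = [0.0667 + 0.0511] / 0.1768 = 0.6665 → 0.67
N(d₁) = N(0.67) = 0.7486
Δ_call = N(d₁) = 0.7486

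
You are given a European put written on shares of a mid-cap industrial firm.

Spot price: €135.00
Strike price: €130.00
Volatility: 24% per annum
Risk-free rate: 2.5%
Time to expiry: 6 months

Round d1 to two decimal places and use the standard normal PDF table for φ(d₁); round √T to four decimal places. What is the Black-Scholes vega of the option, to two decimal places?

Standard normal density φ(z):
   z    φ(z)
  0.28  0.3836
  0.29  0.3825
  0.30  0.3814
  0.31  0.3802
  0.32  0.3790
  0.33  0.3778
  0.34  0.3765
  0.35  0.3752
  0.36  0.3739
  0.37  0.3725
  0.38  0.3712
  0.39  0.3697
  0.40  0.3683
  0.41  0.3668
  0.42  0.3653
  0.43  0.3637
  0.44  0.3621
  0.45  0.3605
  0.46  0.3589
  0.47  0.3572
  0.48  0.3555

σ√T = 0.24·√0.5 = 0.1697
d₁ = [ln(135/130) + (0.025 + 0.24²/2)·0.5] / 0.1697 = [0.0377 + 0.0269] / 0.1697 = 0.3809 ≈ 0.38
√T = √0.5 = 0.7071
φ(d₁) = φ(0.38) = 0.3712
vega = S·φ(d₁)·√T = 135·0.3712·0.7071 = 35.4342

35.43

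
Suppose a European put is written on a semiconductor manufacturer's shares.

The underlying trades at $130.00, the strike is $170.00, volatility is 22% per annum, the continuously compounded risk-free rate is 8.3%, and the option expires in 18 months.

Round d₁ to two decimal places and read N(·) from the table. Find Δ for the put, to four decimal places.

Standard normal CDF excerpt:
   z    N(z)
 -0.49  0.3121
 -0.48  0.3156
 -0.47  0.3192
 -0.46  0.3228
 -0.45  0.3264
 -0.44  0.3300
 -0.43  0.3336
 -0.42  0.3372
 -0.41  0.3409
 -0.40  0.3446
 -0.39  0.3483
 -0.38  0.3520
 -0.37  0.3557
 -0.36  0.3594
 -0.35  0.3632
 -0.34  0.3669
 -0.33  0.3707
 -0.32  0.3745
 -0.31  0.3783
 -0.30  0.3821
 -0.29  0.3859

T = 1.5;  σ√T = 0.2694
d₁ = [ln(130/170) + (0.083 + ½·0.22²)·1.5] / (σ√T) = (-0.2683 + 0.1608) / 0.2694 = -0.3988 which rounds to -0.40
N(d₁) = N(-0.40) = 0.3446
Δ_put = N(d₁) − 1 = 0.3446 − 1 = -0.6554

-0.6554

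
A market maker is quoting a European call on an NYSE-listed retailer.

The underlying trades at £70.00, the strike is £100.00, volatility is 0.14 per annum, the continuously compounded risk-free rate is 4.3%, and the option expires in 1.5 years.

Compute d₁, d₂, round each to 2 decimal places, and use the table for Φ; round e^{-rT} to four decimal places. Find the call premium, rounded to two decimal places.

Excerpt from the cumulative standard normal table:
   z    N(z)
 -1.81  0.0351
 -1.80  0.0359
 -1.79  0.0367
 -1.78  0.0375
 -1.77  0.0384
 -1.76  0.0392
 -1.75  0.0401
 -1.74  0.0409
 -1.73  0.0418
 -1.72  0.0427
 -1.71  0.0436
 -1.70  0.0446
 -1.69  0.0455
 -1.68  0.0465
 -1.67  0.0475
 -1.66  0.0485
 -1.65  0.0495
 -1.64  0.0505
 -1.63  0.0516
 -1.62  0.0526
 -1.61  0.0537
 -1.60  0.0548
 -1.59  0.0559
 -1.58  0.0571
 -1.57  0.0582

£0.24

T = 1.5;  σ√T = 0.1715
d₁ = [ln(70/100) + (0.043 + 0.14²/2)·1.5] / 0.1715 = [-0.3567 + 0.0792] / 0.1715 = -1.6183 ⇒ -1.62
d₂ = d₁ − σ√T = -1.6183 − 0.1715 = -1.7897 ⇒ -1.79
e^(−rT) = e^(−0.043·1.5) = 0.9375
N(d₁) = N(-1.62) = 0.0526;  N(d₂) = N(-1.79) = 0.0367
C = 70·0.0526 − 100·0.9375·0.0367 = 3.6820 − 3.4406 = 0.2414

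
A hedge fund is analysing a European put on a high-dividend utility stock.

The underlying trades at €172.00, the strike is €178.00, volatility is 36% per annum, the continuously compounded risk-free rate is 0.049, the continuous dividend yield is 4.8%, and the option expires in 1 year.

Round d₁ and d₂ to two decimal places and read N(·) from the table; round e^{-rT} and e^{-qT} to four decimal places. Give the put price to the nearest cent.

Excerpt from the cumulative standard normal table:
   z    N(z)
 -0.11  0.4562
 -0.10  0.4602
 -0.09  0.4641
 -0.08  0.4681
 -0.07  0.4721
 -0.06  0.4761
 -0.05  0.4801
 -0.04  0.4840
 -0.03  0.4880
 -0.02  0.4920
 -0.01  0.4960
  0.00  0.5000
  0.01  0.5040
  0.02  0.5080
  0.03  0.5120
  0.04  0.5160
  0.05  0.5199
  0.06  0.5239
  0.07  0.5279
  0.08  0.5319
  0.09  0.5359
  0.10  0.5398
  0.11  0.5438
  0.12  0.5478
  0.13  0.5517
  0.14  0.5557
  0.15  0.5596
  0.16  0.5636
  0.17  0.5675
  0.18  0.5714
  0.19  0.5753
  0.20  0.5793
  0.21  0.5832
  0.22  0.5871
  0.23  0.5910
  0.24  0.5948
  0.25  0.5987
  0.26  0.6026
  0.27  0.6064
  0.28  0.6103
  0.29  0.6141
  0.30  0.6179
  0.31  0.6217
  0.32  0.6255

σ√T = 0.36·√1 = 0.3600
d₁ = [ln(172/178) + (0.049 − 0.048 + ½·0.36²)·1] / (σ√T) = (-0.0343 + 0.0658) / 0.3600 = 0.0875 → 0.09
d₂ = 0.0875 − 0.3600 = -0.2725 → -0.27
e^(−qT) = e^(−0.048·1) = 0.9531;  e^(−rT) = e^(−0.049·1) = 0.9522
N(−d₂) = N(0.27) = 0.6064;  N(−d₁) = N(-0.09) = 0.4641
P = 178·0.9522·0.6064 − 172·0.9531·0.4641 = 102.7797 − 76.0814 = 26.6983

€26.70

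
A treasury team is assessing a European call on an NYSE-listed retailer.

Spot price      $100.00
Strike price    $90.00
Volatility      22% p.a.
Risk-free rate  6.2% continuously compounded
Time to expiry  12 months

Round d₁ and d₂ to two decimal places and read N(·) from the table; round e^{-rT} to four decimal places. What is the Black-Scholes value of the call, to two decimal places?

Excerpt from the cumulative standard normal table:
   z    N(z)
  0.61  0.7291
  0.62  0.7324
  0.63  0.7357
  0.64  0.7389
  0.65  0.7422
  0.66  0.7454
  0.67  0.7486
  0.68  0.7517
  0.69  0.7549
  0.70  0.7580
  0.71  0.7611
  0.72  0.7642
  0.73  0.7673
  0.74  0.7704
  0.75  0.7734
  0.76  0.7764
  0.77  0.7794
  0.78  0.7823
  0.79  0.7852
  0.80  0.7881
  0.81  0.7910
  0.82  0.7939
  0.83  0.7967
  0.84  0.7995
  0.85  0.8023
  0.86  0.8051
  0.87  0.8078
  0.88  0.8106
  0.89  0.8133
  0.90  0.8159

σ√T = 0.22·√1 = 0.2200
d₁ = [ln(100/90) + (0.062 + ½·0.22²)·1] / (σ√T) = (0.1054 + 0.0862) / 0.2200 = 0.8707 which rounds to 0.87
d₂ = 0.8707 − 0.2200 = 0.6507 which rounds to 0.65
exp(−rT) = exp(−0.062·1) = 0.9399
C = 100·N(0.87) − 90·0.9399·N(0.65) = 100·0.8078 − 90·0.9399·0.7422 = 80.7800 − 62.7834 = 17.9966

$18.00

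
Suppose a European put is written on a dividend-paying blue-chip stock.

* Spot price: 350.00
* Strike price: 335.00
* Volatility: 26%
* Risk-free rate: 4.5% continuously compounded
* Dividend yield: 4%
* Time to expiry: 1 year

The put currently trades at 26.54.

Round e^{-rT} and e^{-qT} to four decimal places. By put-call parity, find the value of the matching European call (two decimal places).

exp(−qT) = exp(−0.04·1) = 0.9608;  exp(−rT) = exp(−0.045·1) = 0.9560
Put-call parity: C − P = S·e^(−qT) − K·e^(−rT) = 350·0.9608 − 335·0.9560 = 336.2800 − 320.2600 = 16.0200
C = P + (C − P) = 26.54 + (16.0200) = 42.5600

42.56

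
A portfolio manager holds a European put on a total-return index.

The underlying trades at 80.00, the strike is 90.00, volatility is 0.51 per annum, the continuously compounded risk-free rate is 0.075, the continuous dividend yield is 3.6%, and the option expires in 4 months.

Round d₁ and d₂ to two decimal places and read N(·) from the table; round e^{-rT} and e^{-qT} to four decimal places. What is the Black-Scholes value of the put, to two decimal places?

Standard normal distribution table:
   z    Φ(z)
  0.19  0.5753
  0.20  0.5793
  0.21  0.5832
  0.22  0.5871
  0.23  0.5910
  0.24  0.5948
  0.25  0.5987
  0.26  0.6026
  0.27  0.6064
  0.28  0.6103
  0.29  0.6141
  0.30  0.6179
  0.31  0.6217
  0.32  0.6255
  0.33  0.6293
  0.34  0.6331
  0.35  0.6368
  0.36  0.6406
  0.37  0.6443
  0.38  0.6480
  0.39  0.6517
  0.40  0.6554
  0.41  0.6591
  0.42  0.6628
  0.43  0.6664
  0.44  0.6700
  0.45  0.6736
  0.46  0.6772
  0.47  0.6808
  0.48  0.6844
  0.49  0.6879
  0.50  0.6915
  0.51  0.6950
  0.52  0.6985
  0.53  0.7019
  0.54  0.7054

14.60

σ√T = 0.51 × 0.5774 = 0.2944
d₁ = [ln(80/90) + (0.075 − 0.036 + ½·0.51²)·0.3333] / (σ√T) = (-0.1178 + 0.0563) / 0.2944 = -0.2086 → -0.21
d₂ = -0.2086 − 0.2944 = -0.5031 → -0.50
e^(−qT) = e^(−0.036·0.3333) = 0.9881;  e^(−rT) = e^(−0.075·0.3333) = 0.9753
N(−d₂) = N(0.50) = 0.6915;  N(−d₁) = N(0.21) = 0.5832
P = 90·0.9753·0.6915 − 80·0.9881·0.5832 = 60.6978 − 46.1008 = 14.5970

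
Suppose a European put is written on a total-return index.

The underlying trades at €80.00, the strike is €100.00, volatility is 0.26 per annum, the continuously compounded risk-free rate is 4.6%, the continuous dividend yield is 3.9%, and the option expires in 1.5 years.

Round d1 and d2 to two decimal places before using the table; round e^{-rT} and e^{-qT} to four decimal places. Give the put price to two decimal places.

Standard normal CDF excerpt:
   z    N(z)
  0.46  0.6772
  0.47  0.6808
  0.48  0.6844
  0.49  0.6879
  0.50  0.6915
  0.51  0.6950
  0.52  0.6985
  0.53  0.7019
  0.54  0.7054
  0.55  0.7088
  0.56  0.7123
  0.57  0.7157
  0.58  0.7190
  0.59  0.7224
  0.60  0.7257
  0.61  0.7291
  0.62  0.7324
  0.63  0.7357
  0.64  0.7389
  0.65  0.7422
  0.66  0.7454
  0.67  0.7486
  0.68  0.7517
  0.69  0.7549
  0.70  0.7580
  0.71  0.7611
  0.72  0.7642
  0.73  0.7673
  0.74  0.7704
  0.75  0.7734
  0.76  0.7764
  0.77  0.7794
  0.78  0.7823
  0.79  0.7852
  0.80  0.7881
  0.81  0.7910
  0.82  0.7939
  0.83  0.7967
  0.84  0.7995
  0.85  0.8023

€21.91

σ√T = 0.26 × 1.2247 = 0.3184
ln(S/K) + (r − q + σ²/2)T = ln(80/100) + (0.046 − 0.039 + 0.26²/2)·1.5 = -0.2231 + 0.0612 = -0.1619
d₁ = -0.1619 / 0.3184 = -0.5086 which rounds to -0.51
d₂ = d₁ − σ√T = -0.5086 − 0.3184 = -0.8270 which rounds to -0.83
e^(−qT) = e^(−0.039·1.5) = 0.9432;  e^(−rT) = e^(−0.046·1.5) = 0.9333
N(−d₂) = N(0.83) = 0.7967;  N(−d₁) = N(0.51) = 0.6950
P = 100·0.9333·0.7967 − 80·0.9432·0.6950 = 74.3560 − 52.4419 = 21.9141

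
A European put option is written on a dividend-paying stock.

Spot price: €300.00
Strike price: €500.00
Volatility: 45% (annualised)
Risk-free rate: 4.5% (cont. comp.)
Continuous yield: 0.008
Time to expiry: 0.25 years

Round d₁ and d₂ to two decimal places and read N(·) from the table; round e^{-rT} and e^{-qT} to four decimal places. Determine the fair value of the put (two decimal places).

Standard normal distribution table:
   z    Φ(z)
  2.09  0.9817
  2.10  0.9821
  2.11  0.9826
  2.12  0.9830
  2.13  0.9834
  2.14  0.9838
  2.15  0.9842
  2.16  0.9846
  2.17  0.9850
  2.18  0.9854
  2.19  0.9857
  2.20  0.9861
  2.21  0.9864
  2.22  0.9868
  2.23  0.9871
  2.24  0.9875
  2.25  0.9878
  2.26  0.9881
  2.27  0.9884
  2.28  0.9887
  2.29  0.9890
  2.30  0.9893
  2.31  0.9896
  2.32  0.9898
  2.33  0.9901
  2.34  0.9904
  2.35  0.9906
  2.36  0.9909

σ√T = 0.45 × 0.5000 = 0.2250
d₁ = [ln(300/500) + (0.045 − 0.008 + ½·0.45²)·0.25] / (σ√T) = (-0.5108 + 0.0346) / 0.2250 = -2.1167 ⇒ -2.12
d₂ = -2.1167 − 0.2250 = -2.3417 ⇒ -2.34
exp(−qT) = exp(−0.008·0.25) = 0.9980;  exp(−rT) = exp(−0.045·0.25) = 0.9888
N(−d₂) = N(2.34) = 0.9904;  N(−d₁) = N(2.12) = 0.9830
P = 500·0.9888·0.9904 − 300·0.9980·0.9830 = 489.6538 − 294.3102 = 195.3436

€195.34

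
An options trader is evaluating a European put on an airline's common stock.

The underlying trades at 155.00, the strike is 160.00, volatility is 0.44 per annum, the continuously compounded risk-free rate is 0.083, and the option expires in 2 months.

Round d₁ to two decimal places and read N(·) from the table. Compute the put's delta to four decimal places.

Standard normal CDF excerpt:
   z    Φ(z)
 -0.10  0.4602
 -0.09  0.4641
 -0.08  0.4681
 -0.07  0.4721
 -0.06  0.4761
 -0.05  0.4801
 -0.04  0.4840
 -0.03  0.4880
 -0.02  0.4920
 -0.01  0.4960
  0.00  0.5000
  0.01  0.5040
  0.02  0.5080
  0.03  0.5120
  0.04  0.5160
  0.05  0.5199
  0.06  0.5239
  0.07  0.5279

σ√T = 0.44 × 0.4082 = 0.1796
d₁ = [ln(155/160) + (0.083 + 0.44²/2)·0.1667] / 0.1796 = [-0.0317 + 0.0300] / 0.1796 = -0.0099 ⇒ -0.01
N(d₁) = N(-0.01) = 0.4960
Δ_put = N(d₁) − 1 = 0.4960 − 1 = -0.5040

-0.5040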